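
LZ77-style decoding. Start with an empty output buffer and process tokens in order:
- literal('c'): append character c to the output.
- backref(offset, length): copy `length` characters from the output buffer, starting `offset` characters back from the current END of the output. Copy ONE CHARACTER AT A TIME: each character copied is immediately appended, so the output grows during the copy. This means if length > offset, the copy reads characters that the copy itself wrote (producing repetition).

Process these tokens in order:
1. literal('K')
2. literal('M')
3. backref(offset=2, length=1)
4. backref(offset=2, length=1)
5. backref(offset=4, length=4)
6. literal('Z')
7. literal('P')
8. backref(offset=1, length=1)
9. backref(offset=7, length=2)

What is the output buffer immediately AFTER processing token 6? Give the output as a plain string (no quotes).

Answer: KMKMKMKMZ

Derivation:
Token 1: literal('K'). Output: "K"
Token 2: literal('M'). Output: "KM"
Token 3: backref(off=2, len=1). Copied 'K' from pos 0. Output: "KMK"
Token 4: backref(off=2, len=1). Copied 'M' from pos 1. Output: "KMKM"
Token 5: backref(off=4, len=4). Copied 'KMKM' from pos 0. Output: "KMKMKMKM"
Token 6: literal('Z'). Output: "KMKMKMKMZ"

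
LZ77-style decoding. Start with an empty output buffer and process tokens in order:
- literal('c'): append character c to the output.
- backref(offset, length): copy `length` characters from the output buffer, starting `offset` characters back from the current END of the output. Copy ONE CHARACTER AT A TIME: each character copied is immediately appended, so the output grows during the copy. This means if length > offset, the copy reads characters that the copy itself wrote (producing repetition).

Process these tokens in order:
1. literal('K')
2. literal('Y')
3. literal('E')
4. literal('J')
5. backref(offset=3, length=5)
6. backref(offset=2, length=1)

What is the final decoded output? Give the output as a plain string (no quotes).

Token 1: literal('K'). Output: "K"
Token 2: literal('Y'). Output: "KY"
Token 3: literal('E'). Output: "KYE"
Token 4: literal('J'). Output: "KYEJ"
Token 5: backref(off=3, len=5) (overlapping!). Copied 'YEJYE' from pos 1. Output: "KYEJYEJYE"
Token 6: backref(off=2, len=1). Copied 'Y' from pos 7. Output: "KYEJYEJYEY"

Answer: KYEJYEJYEY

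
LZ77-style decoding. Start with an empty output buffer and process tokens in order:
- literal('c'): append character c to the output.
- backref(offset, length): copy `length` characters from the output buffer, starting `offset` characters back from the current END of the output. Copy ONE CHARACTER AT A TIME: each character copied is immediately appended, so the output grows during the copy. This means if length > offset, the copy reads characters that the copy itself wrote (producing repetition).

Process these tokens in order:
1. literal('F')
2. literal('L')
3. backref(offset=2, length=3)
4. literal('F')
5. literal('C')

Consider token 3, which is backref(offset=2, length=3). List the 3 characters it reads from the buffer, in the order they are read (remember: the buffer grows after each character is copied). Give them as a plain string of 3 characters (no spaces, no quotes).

Token 1: literal('F'). Output: "F"
Token 2: literal('L'). Output: "FL"
Token 3: backref(off=2, len=3). Buffer before: "FL" (len 2)
  byte 1: read out[0]='F', append. Buffer now: "FLF"
  byte 2: read out[1]='L', append. Buffer now: "FLFL"
  byte 3: read out[2]='F', append. Buffer now: "FLFLF"

Answer: FLF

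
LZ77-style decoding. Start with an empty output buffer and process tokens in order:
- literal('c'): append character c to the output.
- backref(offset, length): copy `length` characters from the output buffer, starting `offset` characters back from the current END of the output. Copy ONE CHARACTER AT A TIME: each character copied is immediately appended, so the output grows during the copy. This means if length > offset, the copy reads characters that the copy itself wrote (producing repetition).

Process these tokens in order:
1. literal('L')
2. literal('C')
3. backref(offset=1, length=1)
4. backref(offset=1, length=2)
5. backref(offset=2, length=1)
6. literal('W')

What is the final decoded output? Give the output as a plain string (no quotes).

Answer: LCCCCCW

Derivation:
Token 1: literal('L'). Output: "L"
Token 2: literal('C'). Output: "LC"
Token 3: backref(off=1, len=1). Copied 'C' from pos 1. Output: "LCC"
Token 4: backref(off=1, len=2) (overlapping!). Copied 'CC' from pos 2. Output: "LCCCC"
Token 5: backref(off=2, len=1). Copied 'C' from pos 3. Output: "LCCCCC"
Token 6: literal('W'). Output: "LCCCCCW"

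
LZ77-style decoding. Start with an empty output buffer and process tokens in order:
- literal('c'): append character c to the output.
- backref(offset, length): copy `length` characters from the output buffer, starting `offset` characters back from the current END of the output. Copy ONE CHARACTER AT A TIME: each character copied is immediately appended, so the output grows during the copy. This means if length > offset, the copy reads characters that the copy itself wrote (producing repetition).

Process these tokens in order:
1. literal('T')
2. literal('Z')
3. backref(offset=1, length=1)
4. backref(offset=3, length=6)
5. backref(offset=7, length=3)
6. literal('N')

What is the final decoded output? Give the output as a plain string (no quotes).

Answer: TZZTZZTZZZTZN

Derivation:
Token 1: literal('T'). Output: "T"
Token 2: literal('Z'). Output: "TZ"
Token 3: backref(off=1, len=1). Copied 'Z' from pos 1. Output: "TZZ"
Token 4: backref(off=3, len=6) (overlapping!). Copied 'TZZTZZ' from pos 0. Output: "TZZTZZTZZ"
Token 5: backref(off=7, len=3). Copied 'ZTZ' from pos 2. Output: "TZZTZZTZZZTZ"
Token 6: literal('N'). Output: "TZZTZZTZZZTZN"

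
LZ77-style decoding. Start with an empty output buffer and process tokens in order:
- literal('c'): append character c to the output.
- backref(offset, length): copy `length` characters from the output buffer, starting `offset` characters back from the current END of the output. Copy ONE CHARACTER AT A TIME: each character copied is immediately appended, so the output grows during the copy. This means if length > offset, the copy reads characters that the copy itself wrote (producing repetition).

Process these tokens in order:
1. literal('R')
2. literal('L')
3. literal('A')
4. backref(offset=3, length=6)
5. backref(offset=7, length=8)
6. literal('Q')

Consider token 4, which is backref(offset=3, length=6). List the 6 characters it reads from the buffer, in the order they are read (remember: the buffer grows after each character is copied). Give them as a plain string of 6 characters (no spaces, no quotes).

Answer: RLARLA

Derivation:
Token 1: literal('R'). Output: "R"
Token 2: literal('L'). Output: "RL"
Token 3: literal('A'). Output: "RLA"
Token 4: backref(off=3, len=6). Buffer before: "RLA" (len 3)
  byte 1: read out[0]='R', append. Buffer now: "RLAR"
  byte 2: read out[1]='L', append. Buffer now: "RLARL"
  byte 3: read out[2]='A', append. Buffer now: "RLARLA"
  byte 4: read out[3]='R', append. Buffer now: "RLARLAR"
  byte 5: read out[4]='L', append. Buffer now: "RLARLARL"
  byte 6: read out[5]='A', append. Buffer now: "RLARLARLA"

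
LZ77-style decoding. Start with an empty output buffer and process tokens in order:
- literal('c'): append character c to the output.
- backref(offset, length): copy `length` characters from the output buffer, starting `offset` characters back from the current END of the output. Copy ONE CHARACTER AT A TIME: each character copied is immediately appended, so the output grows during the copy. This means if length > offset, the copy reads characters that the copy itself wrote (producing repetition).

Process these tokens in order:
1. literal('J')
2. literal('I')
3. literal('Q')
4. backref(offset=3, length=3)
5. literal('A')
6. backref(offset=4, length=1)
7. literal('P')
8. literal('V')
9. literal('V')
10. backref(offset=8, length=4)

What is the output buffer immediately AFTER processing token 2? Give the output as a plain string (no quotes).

Answer: JI

Derivation:
Token 1: literal('J'). Output: "J"
Token 2: literal('I'). Output: "JI"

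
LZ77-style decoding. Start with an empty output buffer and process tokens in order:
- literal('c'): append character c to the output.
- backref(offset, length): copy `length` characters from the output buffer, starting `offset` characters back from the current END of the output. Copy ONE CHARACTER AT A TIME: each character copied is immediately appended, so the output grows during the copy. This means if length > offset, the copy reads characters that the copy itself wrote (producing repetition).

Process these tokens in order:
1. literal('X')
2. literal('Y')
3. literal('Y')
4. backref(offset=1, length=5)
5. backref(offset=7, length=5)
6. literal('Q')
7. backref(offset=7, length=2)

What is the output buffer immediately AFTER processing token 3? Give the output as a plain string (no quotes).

Token 1: literal('X'). Output: "X"
Token 2: literal('Y'). Output: "XY"
Token 3: literal('Y'). Output: "XYY"

Answer: XYY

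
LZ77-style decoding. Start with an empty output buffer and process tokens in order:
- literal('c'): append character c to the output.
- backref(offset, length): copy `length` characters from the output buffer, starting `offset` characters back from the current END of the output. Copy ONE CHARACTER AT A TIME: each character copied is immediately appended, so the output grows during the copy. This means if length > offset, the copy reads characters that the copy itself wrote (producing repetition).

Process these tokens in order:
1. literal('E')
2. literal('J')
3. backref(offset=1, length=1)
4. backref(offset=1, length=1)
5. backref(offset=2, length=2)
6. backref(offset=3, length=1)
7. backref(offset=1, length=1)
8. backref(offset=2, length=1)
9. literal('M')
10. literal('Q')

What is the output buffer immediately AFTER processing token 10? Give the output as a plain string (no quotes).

Token 1: literal('E'). Output: "E"
Token 2: literal('J'). Output: "EJ"
Token 3: backref(off=1, len=1). Copied 'J' from pos 1. Output: "EJJ"
Token 4: backref(off=1, len=1). Copied 'J' from pos 2. Output: "EJJJ"
Token 5: backref(off=2, len=2). Copied 'JJ' from pos 2. Output: "EJJJJJ"
Token 6: backref(off=3, len=1). Copied 'J' from pos 3. Output: "EJJJJJJ"
Token 7: backref(off=1, len=1). Copied 'J' from pos 6. Output: "EJJJJJJJ"
Token 8: backref(off=2, len=1). Copied 'J' from pos 6. Output: "EJJJJJJJJ"
Token 9: literal('M'). Output: "EJJJJJJJJM"
Token 10: literal('Q'). Output: "EJJJJJJJJMQ"

Answer: EJJJJJJJJMQ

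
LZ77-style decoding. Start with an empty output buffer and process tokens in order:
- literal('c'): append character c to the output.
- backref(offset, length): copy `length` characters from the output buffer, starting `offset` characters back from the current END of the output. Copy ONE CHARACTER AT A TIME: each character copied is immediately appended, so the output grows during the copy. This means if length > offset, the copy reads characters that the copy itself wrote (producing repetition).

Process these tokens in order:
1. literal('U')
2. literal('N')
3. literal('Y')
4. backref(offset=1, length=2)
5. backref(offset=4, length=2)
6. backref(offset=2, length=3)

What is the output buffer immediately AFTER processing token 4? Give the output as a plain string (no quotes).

Answer: UNYYY

Derivation:
Token 1: literal('U'). Output: "U"
Token 2: literal('N'). Output: "UN"
Token 3: literal('Y'). Output: "UNY"
Token 4: backref(off=1, len=2) (overlapping!). Copied 'YY' from pos 2. Output: "UNYYY"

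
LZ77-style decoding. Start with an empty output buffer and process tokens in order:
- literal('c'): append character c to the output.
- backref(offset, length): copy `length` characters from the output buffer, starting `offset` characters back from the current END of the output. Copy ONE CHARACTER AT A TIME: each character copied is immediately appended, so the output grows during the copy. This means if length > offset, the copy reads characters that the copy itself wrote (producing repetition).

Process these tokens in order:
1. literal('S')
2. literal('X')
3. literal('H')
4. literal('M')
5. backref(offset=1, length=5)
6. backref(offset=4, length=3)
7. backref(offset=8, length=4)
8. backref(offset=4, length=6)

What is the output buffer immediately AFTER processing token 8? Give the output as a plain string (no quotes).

Token 1: literal('S'). Output: "S"
Token 2: literal('X'). Output: "SX"
Token 3: literal('H'). Output: "SXH"
Token 4: literal('M'). Output: "SXHM"
Token 5: backref(off=1, len=5) (overlapping!). Copied 'MMMMM' from pos 3. Output: "SXHMMMMMM"
Token 6: backref(off=4, len=3). Copied 'MMM' from pos 5. Output: "SXHMMMMMMMMM"
Token 7: backref(off=8, len=4). Copied 'MMMM' from pos 4. Output: "SXHMMMMMMMMMMMMM"
Token 8: backref(off=4, len=6) (overlapping!). Copied 'MMMMMM' from pos 12. Output: "SXHMMMMMMMMMMMMMMMMMMM"

Answer: SXHMMMMMMMMMMMMMMMMMMM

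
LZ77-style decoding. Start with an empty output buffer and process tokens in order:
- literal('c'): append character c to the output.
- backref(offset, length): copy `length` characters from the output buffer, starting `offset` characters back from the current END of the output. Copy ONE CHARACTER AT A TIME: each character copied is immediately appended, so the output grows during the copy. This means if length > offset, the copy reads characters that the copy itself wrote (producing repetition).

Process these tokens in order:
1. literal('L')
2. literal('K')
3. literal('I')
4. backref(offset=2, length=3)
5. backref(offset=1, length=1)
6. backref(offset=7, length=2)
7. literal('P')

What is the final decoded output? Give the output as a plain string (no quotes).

Token 1: literal('L'). Output: "L"
Token 2: literal('K'). Output: "LK"
Token 3: literal('I'). Output: "LKI"
Token 4: backref(off=2, len=3) (overlapping!). Copied 'KIK' from pos 1. Output: "LKIKIK"
Token 5: backref(off=1, len=1). Copied 'K' from pos 5. Output: "LKIKIKK"
Token 6: backref(off=7, len=2). Copied 'LK' from pos 0. Output: "LKIKIKKLK"
Token 7: literal('P'). Output: "LKIKIKKLKP"

Answer: LKIKIKKLKP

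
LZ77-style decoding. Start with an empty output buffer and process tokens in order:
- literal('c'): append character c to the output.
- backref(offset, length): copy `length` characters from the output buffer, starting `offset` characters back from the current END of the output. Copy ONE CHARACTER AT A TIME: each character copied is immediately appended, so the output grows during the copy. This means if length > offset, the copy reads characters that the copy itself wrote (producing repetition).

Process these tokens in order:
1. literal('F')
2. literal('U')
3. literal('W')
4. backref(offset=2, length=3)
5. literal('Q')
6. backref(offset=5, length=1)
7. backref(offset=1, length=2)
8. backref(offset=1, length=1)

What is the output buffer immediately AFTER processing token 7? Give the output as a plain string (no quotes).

Token 1: literal('F'). Output: "F"
Token 2: literal('U'). Output: "FU"
Token 3: literal('W'). Output: "FUW"
Token 4: backref(off=2, len=3) (overlapping!). Copied 'UWU' from pos 1. Output: "FUWUWU"
Token 5: literal('Q'). Output: "FUWUWUQ"
Token 6: backref(off=5, len=1). Copied 'W' from pos 2. Output: "FUWUWUQW"
Token 7: backref(off=1, len=2) (overlapping!). Copied 'WW' from pos 7. Output: "FUWUWUQWWW"

Answer: FUWUWUQWWW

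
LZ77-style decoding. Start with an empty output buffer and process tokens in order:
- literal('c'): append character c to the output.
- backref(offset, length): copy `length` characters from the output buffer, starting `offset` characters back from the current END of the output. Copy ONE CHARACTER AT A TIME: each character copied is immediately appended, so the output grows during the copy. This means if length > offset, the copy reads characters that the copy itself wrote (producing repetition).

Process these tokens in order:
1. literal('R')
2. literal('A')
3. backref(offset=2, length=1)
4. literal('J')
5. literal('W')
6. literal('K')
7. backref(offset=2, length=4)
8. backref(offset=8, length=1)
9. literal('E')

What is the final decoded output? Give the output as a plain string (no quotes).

Answer: RARJWKWKWKRE

Derivation:
Token 1: literal('R'). Output: "R"
Token 2: literal('A'). Output: "RA"
Token 3: backref(off=2, len=1). Copied 'R' from pos 0. Output: "RAR"
Token 4: literal('J'). Output: "RARJ"
Token 5: literal('W'). Output: "RARJW"
Token 6: literal('K'). Output: "RARJWK"
Token 7: backref(off=2, len=4) (overlapping!). Copied 'WKWK' from pos 4. Output: "RARJWKWKWK"
Token 8: backref(off=8, len=1). Copied 'R' from pos 2. Output: "RARJWKWKWKR"
Token 9: literal('E'). Output: "RARJWKWKWKRE"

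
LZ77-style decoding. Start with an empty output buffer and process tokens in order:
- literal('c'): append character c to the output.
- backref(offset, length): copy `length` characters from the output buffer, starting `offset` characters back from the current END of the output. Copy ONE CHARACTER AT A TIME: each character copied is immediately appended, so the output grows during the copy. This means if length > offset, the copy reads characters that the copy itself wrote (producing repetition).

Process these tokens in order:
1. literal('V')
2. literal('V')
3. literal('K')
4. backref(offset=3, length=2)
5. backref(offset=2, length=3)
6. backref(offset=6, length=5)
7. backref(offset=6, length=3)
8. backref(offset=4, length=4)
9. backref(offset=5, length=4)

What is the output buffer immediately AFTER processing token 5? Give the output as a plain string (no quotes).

Token 1: literal('V'). Output: "V"
Token 2: literal('V'). Output: "VV"
Token 3: literal('K'). Output: "VVK"
Token 4: backref(off=3, len=2). Copied 'VV' from pos 0. Output: "VVKVV"
Token 5: backref(off=2, len=3) (overlapping!). Copied 'VVV' from pos 3. Output: "VVKVVVVV"

Answer: VVKVVVVV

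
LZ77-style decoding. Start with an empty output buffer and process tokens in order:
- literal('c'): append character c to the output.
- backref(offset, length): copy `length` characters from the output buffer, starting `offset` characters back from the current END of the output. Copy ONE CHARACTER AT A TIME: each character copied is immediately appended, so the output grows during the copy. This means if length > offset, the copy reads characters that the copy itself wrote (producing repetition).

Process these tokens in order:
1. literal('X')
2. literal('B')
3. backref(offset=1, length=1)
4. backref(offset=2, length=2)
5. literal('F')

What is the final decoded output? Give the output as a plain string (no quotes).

Answer: XBBBBF

Derivation:
Token 1: literal('X'). Output: "X"
Token 2: literal('B'). Output: "XB"
Token 3: backref(off=1, len=1). Copied 'B' from pos 1. Output: "XBB"
Token 4: backref(off=2, len=2). Copied 'BB' from pos 1. Output: "XBBBB"
Token 5: literal('F'). Output: "XBBBBF"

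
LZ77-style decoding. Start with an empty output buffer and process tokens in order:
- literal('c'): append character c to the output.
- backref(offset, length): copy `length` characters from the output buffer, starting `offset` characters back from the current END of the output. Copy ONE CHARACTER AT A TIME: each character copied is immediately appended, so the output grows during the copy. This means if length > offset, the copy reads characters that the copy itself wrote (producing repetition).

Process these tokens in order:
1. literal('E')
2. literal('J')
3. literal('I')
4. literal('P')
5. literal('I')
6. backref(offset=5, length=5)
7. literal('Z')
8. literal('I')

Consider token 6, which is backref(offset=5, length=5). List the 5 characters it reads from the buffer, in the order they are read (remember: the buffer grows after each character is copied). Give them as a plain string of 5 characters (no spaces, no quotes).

Answer: EJIPI

Derivation:
Token 1: literal('E'). Output: "E"
Token 2: literal('J'). Output: "EJ"
Token 3: literal('I'). Output: "EJI"
Token 4: literal('P'). Output: "EJIP"
Token 5: literal('I'). Output: "EJIPI"
Token 6: backref(off=5, len=5). Buffer before: "EJIPI" (len 5)
  byte 1: read out[0]='E', append. Buffer now: "EJIPIE"
  byte 2: read out[1]='J', append. Buffer now: "EJIPIEJ"
  byte 3: read out[2]='I', append. Buffer now: "EJIPIEJI"
  byte 4: read out[3]='P', append. Buffer now: "EJIPIEJIP"
  byte 5: read out[4]='I', append. Buffer now: "EJIPIEJIPI"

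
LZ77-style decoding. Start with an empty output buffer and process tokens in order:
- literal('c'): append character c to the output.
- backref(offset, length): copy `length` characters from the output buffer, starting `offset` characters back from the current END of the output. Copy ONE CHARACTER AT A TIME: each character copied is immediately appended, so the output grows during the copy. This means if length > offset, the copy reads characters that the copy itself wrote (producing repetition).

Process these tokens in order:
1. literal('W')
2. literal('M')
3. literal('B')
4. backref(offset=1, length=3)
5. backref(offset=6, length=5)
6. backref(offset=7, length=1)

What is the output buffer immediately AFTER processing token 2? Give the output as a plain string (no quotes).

Answer: WM

Derivation:
Token 1: literal('W'). Output: "W"
Token 2: literal('M'). Output: "WM"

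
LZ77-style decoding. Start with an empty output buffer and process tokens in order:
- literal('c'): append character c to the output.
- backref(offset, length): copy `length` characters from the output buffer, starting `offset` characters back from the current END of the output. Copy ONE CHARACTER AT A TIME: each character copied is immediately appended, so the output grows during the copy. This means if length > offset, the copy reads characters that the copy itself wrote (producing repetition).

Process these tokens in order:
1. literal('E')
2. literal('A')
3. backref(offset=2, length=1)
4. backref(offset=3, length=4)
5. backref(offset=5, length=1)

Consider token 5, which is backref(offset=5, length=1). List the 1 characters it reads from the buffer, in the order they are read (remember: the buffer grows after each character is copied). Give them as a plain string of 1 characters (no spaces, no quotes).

Answer: E

Derivation:
Token 1: literal('E'). Output: "E"
Token 2: literal('A'). Output: "EA"
Token 3: backref(off=2, len=1). Copied 'E' from pos 0. Output: "EAE"
Token 4: backref(off=3, len=4) (overlapping!). Copied 'EAEE' from pos 0. Output: "EAEEAEE"
Token 5: backref(off=5, len=1). Buffer before: "EAEEAEE" (len 7)
  byte 1: read out[2]='E', append. Buffer now: "EAEEAEEE"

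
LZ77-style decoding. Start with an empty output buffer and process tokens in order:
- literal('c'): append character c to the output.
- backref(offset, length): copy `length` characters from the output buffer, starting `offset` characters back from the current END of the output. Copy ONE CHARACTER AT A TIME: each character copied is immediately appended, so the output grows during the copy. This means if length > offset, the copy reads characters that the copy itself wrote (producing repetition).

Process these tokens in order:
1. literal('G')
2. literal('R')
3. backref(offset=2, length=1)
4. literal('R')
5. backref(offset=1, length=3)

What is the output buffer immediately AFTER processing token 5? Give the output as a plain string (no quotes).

Token 1: literal('G'). Output: "G"
Token 2: literal('R'). Output: "GR"
Token 3: backref(off=2, len=1). Copied 'G' from pos 0. Output: "GRG"
Token 4: literal('R'). Output: "GRGR"
Token 5: backref(off=1, len=3) (overlapping!). Copied 'RRR' from pos 3. Output: "GRGRRRR"

Answer: GRGRRRR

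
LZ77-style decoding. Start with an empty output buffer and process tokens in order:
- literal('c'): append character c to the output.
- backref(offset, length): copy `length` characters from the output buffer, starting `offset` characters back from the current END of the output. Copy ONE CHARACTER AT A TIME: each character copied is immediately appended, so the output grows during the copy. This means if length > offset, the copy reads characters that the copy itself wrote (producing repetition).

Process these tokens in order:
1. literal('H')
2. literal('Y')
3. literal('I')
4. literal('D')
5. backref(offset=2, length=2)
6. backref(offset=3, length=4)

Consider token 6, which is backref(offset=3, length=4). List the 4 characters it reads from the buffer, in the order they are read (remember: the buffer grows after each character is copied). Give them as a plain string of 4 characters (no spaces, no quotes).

Token 1: literal('H'). Output: "H"
Token 2: literal('Y'). Output: "HY"
Token 3: literal('I'). Output: "HYI"
Token 4: literal('D'). Output: "HYID"
Token 5: backref(off=2, len=2). Copied 'ID' from pos 2. Output: "HYIDID"
Token 6: backref(off=3, len=4). Buffer before: "HYIDID" (len 6)
  byte 1: read out[3]='D', append. Buffer now: "HYIDIDD"
  byte 2: read out[4]='I', append. Buffer now: "HYIDIDDI"
  byte 3: read out[5]='D', append. Buffer now: "HYIDIDDID"
  byte 4: read out[6]='D', append. Buffer now: "HYIDIDDIDD"

Answer: DIDD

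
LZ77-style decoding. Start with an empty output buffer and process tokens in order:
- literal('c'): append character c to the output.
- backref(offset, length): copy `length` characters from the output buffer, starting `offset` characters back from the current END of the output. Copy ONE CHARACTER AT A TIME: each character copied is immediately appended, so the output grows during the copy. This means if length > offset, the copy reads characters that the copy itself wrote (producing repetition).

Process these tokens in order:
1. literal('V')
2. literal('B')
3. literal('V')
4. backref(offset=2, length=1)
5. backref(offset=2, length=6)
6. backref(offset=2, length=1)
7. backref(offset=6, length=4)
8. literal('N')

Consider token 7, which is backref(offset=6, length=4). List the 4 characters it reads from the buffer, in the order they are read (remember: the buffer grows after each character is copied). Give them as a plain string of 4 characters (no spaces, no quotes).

Token 1: literal('V'). Output: "V"
Token 2: literal('B'). Output: "VB"
Token 3: literal('V'). Output: "VBV"
Token 4: backref(off=2, len=1). Copied 'B' from pos 1. Output: "VBVB"
Token 5: backref(off=2, len=6) (overlapping!). Copied 'VBVBVB' from pos 2. Output: "VBVBVBVBVB"
Token 6: backref(off=2, len=1). Copied 'V' from pos 8. Output: "VBVBVBVBVBV"
Token 7: backref(off=6, len=4). Buffer before: "VBVBVBVBVBV" (len 11)
  byte 1: read out[5]='B', append. Buffer now: "VBVBVBVBVBVB"
  byte 2: read out[6]='V', append. Buffer now: "VBVBVBVBVBVBV"
  byte 3: read out[7]='B', append. Buffer now: "VBVBVBVBVBVBVB"
  byte 4: read out[8]='V', append. Buffer now: "VBVBVBVBVBVBVBV"

Answer: BVBV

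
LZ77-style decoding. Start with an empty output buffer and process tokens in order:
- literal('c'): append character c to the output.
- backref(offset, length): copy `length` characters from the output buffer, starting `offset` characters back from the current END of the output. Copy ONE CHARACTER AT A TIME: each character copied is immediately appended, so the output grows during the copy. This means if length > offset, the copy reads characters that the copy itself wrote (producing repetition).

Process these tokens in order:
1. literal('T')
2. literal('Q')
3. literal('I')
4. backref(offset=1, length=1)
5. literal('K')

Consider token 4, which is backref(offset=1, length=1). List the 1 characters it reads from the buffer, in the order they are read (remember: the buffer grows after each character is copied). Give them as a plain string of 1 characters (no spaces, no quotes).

Answer: I

Derivation:
Token 1: literal('T'). Output: "T"
Token 2: literal('Q'). Output: "TQ"
Token 3: literal('I'). Output: "TQI"
Token 4: backref(off=1, len=1). Buffer before: "TQI" (len 3)
  byte 1: read out[2]='I', append. Buffer now: "TQII"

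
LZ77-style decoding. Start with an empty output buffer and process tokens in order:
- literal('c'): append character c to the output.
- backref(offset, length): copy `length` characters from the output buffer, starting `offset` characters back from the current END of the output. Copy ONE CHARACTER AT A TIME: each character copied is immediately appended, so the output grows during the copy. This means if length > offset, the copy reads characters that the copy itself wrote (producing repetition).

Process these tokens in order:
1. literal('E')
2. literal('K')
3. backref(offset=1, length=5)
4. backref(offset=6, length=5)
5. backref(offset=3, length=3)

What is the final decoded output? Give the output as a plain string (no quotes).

Answer: EKKKKKKKKKKKKKK

Derivation:
Token 1: literal('E'). Output: "E"
Token 2: literal('K'). Output: "EK"
Token 3: backref(off=1, len=5) (overlapping!). Copied 'KKKKK' from pos 1. Output: "EKKKKKK"
Token 4: backref(off=6, len=5). Copied 'KKKKK' from pos 1. Output: "EKKKKKKKKKKK"
Token 5: backref(off=3, len=3). Copied 'KKK' from pos 9. Output: "EKKKKKKKKKKKKKK"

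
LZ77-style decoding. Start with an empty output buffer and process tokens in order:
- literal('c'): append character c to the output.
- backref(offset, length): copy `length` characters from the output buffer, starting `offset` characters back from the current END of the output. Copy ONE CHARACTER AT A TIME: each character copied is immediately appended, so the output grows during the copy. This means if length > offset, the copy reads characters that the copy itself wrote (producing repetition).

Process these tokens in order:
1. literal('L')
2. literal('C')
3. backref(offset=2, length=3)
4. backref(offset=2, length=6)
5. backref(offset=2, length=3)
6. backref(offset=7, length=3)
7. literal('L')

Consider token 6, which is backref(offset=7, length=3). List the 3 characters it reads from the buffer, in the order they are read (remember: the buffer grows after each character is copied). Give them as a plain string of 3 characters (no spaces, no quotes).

Token 1: literal('L'). Output: "L"
Token 2: literal('C'). Output: "LC"
Token 3: backref(off=2, len=3) (overlapping!). Copied 'LCL' from pos 0. Output: "LCLCL"
Token 4: backref(off=2, len=6) (overlapping!). Copied 'CLCLCL' from pos 3. Output: "LCLCLCLCLCL"
Token 5: backref(off=2, len=3) (overlapping!). Copied 'CLC' from pos 9. Output: "LCLCLCLCLCLCLC"
Token 6: backref(off=7, len=3). Buffer before: "LCLCLCLCLCLCLC" (len 14)
  byte 1: read out[7]='C', append. Buffer now: "LCLCLCLCLCLCLCC"
  byte 2: read out[8]='L', append. Buffer now: "LCLCLCLCLCLCLCCL"
  byte 3: read out[9]='C', append. Buffer now: "LCLCLCLCLCLCLCCLC"

Answer: CLC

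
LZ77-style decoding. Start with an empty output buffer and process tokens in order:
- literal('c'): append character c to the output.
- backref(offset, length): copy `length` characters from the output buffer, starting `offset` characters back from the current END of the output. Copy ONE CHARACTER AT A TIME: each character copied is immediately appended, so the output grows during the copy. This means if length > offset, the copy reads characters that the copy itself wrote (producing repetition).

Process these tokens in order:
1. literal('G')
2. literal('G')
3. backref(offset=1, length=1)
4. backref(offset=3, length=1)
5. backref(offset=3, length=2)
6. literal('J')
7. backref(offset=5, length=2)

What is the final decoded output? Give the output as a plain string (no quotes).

Token 1: literal('G'). Output: "G"
Token 2: literal('G'). Output: "GG"
Token 3: backref(off=1, len=1). Copied 'G' from pos 1. Output: "GGG"
Token 4: backref(off=3, len=1). Copied 'G' from pos 0. Output: "GGGG"
Token 5: backref(off=3, len=2). Copied 'GG' from pos 1. Output: "GGGGGG"
Token 6: literal('J'). Output: "GGGGGGJ"
Token 7: backref(off=5, len=2). Copied 'GG' from pos 2. Output: "GGGGGGJGG"

Answer: GGGGGGJGG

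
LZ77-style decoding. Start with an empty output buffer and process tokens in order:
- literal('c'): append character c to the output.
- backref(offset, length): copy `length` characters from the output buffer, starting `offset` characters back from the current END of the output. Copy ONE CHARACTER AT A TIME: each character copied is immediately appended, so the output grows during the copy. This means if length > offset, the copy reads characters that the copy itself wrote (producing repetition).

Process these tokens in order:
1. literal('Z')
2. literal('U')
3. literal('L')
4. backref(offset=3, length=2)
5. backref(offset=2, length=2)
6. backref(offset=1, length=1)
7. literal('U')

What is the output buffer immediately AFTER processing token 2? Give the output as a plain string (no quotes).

Token 1: literal('Z'). Output: "Z"
Token 2: literal('U'). Output: "ZU"

Answer: ZU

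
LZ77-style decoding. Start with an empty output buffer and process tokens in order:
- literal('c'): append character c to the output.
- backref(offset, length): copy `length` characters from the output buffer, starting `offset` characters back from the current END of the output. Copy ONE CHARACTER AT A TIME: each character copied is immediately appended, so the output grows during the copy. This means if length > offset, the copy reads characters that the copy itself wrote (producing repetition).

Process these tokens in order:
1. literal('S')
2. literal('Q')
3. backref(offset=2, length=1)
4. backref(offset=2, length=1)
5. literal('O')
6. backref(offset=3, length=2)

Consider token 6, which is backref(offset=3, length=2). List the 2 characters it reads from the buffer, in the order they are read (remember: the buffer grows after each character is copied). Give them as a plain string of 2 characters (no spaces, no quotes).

Answer: SQ

Derivation:
Token 1: literal('S'). Output: "S"
Token 2: literal('Q'). Output: "SQ"
Token 3: backref(off=2, len=1). Copied 'S' from pos 0. Output: "SQS"
Token 4: backref(off=2, len=1). Copied 'Q' from pos 1. Output: "SQSQ"
Token 5: literal('O'). Output: "SQSQO"
Token 6: backref(off=3, len=2). Buffer before: "SQSQO" (len 5)
  byte 1: read out[2]='S', append. Buffer now: "SQSQOS"
  byte 2: read out[3]='Q', append. Buffer now: "SQSQOSQ"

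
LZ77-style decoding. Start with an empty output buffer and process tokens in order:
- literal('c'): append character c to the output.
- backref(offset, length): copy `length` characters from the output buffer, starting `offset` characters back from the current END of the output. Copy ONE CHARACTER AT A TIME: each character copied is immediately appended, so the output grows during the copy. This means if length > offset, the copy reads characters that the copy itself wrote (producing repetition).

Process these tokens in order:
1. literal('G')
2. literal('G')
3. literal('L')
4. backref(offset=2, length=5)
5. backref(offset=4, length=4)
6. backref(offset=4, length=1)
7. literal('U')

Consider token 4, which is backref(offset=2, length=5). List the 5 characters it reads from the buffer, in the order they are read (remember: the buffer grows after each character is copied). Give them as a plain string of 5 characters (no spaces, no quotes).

Answer: GLGLG

Derivation:
Token 1: literal('G'). Output: "G"
Token 2: literal('G'). Output: "GG"
Token 3: literal('L'). Output: "GGL"
Token 4: backref(off=2, len=5). Buffer before: "GGL" (len 3)
  byte 1: read out[1]='G', append. Buffer now: "GGLG"
  byte 2: read out[2]='L', append. Buffer now: "GGLGL"
  byte 3: read out[3]='G', append. Buffer now: "GGLGLG"
  byte 4: read out[4]='L', append. Buffer now: "GGLGLGL"
  byte 5: read out[5]='G', append. Buffer now: "GGLGLGLG"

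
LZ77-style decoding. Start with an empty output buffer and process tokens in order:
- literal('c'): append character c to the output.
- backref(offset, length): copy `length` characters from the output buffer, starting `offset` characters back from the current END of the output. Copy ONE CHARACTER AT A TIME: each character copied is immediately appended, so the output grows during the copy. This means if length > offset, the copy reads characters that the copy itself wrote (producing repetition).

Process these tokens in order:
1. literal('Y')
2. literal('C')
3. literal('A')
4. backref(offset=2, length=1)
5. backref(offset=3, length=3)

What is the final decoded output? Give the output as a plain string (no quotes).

Answer: YCACCAC

Derivation:
Token 1: literal('Y'). Output: "Y"
Token 2: literal('C'). Output: "YC"
Token 3: literal('A'). Output: "YCA"
Token 4: backref(off=2, len=1). Copied 'C' from pos 1. Output: "YCAC"
Token 5: backref(off=3, len=3). Copied 'CAC' from pos 1. Output: "YCACCAC"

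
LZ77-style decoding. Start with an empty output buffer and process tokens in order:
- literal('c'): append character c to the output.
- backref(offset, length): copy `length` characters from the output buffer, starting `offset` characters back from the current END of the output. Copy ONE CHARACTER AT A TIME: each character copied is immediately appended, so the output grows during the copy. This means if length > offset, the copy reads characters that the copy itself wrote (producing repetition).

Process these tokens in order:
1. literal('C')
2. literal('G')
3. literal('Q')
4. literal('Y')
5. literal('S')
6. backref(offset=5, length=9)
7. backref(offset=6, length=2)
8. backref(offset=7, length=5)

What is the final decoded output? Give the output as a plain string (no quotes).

Token 1: literal('C'). Output: "C"
Token 2: literal('G'). Output: "CG"
Token 3: literal('Q'). Output: "CGQ"
Token 4: literal('Y'). Output: "CGQY"
Token 5: literal('S'). Output: "CGQYS"
Token 6: backref(off=5, len=9) (overlapping!). Copied 'CGQYSCGQY' from pos 0. Output: "CGQYSCGQYSCGQY"
Token 7: backref(off=6, len=2). Copied 'YS' from pos 8. Output: "CGQYSCGQYSCGQYYS"
Token 8: backref(off=7, len=5). Copied 'SCGQY' from pos 9. Output: "CGQYSCGQYSCGQYYSSCGQY"

Answer: CGQYSCGQYSCGQYYSSCGQY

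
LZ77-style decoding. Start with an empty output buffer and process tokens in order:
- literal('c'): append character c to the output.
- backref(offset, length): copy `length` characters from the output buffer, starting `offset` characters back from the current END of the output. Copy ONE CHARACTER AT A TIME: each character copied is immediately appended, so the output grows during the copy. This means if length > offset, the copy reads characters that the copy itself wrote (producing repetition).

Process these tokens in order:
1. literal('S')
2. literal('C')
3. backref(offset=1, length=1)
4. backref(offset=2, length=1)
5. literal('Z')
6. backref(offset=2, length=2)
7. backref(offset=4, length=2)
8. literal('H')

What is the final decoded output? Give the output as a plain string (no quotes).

Token 1: literal('S'). Output: "S"
Token 2: literal('C'). Output: "SC"
Token 3: backref(off=1, len=1). Copied 'C' from pos 1. Output: "SCC"
Token 4: backref(off=2, len=1). Copied 'C' from pos 1. Output: "SCCC"
Token 5: literal('Z'). Output: "SCCCZ"
Token 6: backref(off=2, len=2). Copied 'CZ' from pos 3. Output: "SCCCZCZ"
Token 7: backref(off=4, len=2). Copied 'CZ' from pos 3. Output: "SCCCZCZCZ"
Token 8: literal('H'). Output: "SCCCZCZCZH"

Answer: SCCCZCZCZH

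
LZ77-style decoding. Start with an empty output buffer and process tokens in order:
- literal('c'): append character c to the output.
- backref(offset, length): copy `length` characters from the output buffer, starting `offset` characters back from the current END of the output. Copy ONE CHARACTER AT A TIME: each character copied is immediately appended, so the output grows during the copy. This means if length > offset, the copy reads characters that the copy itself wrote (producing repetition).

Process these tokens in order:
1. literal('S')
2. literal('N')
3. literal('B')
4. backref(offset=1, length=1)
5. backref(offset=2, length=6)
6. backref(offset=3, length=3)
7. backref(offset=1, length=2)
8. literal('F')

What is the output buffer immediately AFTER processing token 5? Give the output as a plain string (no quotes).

Answer: SNBBBBBBBB

Derivation:
Token 1: literal('S'). Output: "S"
Token 2: literal('N'). Output: "SN"
Token 3: literal('B'). Output: "SNB"
Token 4: backref(off=1, len=1). Copied 'B' from pos 2. Output: "SNBB"
Token 5: backref(off=2, len=6) (overlapping!). Copied 'BBBBBB' from pos 2. Output: "SNBBBBBBBB"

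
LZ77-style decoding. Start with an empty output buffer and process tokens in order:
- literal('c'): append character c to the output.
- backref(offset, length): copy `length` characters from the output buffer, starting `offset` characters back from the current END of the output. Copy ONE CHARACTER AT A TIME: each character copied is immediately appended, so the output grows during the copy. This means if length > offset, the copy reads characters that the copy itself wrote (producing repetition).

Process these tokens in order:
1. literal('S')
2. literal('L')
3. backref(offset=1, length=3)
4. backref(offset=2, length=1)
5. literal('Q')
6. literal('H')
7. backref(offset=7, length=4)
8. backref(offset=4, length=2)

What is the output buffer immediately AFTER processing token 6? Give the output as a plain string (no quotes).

Token 1: literal('S'). Output: "S"
Token 2: literal('L'). Output: "SL"
Token 3: backref(off=1, len=3) (overlapping!). Copied 'LLL' from pos 1. Output: "SLLLL"
Token 4: backref(off=2, len=1). Copied 'L' from pos 3. Output: "SLLLLL"
Token 5: literal('Q'). Output: "SLLLLLQ"
Token 6: literal('H'). Output: "SLLLLLQH"

Answer: SLLLLLQH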